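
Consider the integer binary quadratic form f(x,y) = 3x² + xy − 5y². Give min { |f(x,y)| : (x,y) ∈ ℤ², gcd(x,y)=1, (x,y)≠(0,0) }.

descent: ρ → (-5,-1,3)
descent: ρ → (3,7,-1)  [lands on river]
river: ρ → (-1,7,3)
river: ρ → (3,5,-3)
river: ρ → (-3,7,1)
river: ρ → (1,7,-3)
river: ρ → (-3,5,3)
closes: descent 2, river 6
min |a| on river = 1

1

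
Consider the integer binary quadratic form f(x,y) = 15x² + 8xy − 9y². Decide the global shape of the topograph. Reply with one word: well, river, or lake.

D = b²−4ac = 8² − 4·15·(-9) = 604
D > 0 non-square ⇒ indefinite ⇒ periodic river

river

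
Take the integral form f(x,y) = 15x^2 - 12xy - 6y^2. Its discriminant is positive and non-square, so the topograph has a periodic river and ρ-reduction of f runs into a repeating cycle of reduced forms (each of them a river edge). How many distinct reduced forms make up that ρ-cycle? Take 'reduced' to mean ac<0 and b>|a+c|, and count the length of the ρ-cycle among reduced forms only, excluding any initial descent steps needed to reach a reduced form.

D = 504, ⌊√D⌋ = 22
descent: ρ → (-6,12,15)  [lands on river]
river: ρ → (15,18,-3)
river: ρ → (-3,18,15)
river: ρ → (15,12,-6)
ρ-cycle length = 4 (tail of 1 descent step not counted)

4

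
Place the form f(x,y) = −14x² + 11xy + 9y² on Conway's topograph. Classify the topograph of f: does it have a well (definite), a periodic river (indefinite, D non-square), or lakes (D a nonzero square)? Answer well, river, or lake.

D = b²−4ac = 11² − 4·(-14)·9 = 625
D = 25² is a perfect square ⇒ form factors over ℤ ⇒ lakes

lake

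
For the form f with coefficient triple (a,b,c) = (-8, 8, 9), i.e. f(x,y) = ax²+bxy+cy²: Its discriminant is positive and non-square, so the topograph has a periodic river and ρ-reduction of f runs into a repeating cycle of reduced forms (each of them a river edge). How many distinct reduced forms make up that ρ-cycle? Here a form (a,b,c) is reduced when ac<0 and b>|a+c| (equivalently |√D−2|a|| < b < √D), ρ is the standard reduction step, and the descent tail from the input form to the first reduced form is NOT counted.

D = 352, ⌊√D⌋ = 18
river: ρ → (9,10,-7)
river: ρ → (-7,18,1)
river: ρ → (1,18,-7)
river: ρ → (-7,10,9)
river: ρ → (9,8,-8)
river: ρ → (-8,8,9)
ρ-cycle length = 6 (tail of 0 descent steps not counted)

6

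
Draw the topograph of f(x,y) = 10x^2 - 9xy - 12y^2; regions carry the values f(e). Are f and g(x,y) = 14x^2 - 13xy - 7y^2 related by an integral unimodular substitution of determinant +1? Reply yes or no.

D₁ = 561, D₂ = 561
river cycle of f (length 16): (-12, 9, 10), (10, 11, -11), (-11, 11, 10), (10, 9, -12), (-12, 15, 7), (7, 13, -14), (-14, 15, 6), (6, 21, -5), (-5, 19, 10), (10, 21, -3), … (6 more)
river cycle of g (length 16): (-7, 13, 14), (14, 15, -6), (-6, 21, 5), (5, 19, -10), (-10, 21, 3), (3, 21, -10), (-10, 19, 5), (5, 21, -6), (-6, 15, 14), (14, 13, -7), … (6 more)
cycles differ ⇒ inequivalent

no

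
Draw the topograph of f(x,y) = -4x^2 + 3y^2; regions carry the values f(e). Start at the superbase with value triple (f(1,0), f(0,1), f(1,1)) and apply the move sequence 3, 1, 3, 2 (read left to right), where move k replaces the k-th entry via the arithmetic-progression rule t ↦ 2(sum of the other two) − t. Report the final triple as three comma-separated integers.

start (-4,3,-1) = (f(1,0),f(0,1),f(1,1))
replace slot 3: 2·((-4)+3) − (-1) = -1 → (-4,3,-1)
replace slot 1: 2·(3+(-1)) − (-4) = 8 → (8,3,-1)
replace slot 3: 2·(8+3) − (-1) = 23 → (8,3,23)
replace slot 2: 2·(8+23) − 3 = 59 → (8,59,23)

8,59,23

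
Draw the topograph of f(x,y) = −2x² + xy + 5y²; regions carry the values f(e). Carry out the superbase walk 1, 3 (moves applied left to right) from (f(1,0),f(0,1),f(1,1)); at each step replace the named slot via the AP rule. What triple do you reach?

start (-2,5,4) = (f(1,0),f(0,1),f(1,1))
replace slot 1: 2·(5+4) − (-2) = 20 → (20,5,4)
replace slot 3: 2·(20+5) − 4 = 46 → (20,5,46)

20,5,46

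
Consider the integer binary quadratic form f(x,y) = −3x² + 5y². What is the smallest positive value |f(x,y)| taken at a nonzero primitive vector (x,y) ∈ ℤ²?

descent: ρ → (5,0,-3)
descent: ρ → (-3,6,2)  [lands on river]
river: ρ → (2,6,-3)
closes: descent 2, river 2
min |a| on river = 2

2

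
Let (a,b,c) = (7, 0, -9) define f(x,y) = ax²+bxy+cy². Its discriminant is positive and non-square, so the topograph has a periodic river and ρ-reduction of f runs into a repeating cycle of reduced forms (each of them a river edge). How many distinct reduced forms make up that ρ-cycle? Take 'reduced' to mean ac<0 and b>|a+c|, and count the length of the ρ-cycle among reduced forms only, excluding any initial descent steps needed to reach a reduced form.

D = 252, ⌊√D⌋ = 15
descent: ρ → (-9,0,7)
descent: ρ → (7,14,-2)  [lands on river]
river: ρ → (-2,14,7)
ρ-cycle length = 2 (tail of 2 descent steps not counted)

2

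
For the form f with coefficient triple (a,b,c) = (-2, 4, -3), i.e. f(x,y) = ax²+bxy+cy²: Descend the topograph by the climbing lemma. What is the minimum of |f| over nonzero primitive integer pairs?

translate: b→0 (≡-4 mod 4), so (2,-4,3)→(2,0,1)
flip: (2,0,1)→(1,0,2)
reduced (well bottom): (1,0,2) with a≤c, −a<b≤a
well minimum |f| = |-1| = 1 (negative-definite)

1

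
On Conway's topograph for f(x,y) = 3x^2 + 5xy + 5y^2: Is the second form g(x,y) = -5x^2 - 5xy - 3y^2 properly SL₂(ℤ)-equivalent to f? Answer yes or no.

D₁ = -35, D₂ = -35
f: translate: b→-1 (≡5 mod 6), so (3,5,5)→(3,-1,3)
f: flip: (3,-1,3)→(3,1,3)
f: reduced (well bottom): (3,1,3) with a≤c, −a<b≤a
g is negative-definite; reduce −g:
−g: flip: (5,5,3)→(3,-5,5)
−g: translate: b→1 (≡-5 mod 6), so (3,-5,5)→(3,1,3)
−g: reduced (well bottom): (3,1,3) with a≤c, −a<b≤a
flip sign back: reduced form of g is (-3,-1,-3)
reduced forms (3, 1, 3) vs (-3, -1, -3) ⇒ inequivalent

no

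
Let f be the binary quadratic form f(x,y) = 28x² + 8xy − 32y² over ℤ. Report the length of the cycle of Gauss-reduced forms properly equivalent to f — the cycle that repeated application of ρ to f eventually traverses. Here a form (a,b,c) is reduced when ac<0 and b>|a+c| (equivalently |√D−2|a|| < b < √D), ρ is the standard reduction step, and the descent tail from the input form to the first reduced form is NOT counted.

D = 3648, ⌊√D⌋ = 60
river: ρ → (-32,56,4)
river: ρ → (4,56,-32)
river: ρ → (-32,8,28)
river: ρ → (28,48,-12)
river: ρ → (-12,48,28)
river: ρ → (28,8,-32)
ρ-cycle length = 6 (tail of 0 descent steps not counted)

6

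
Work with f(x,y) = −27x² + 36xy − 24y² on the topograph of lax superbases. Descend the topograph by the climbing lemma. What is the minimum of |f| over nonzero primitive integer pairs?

translate: b→18 (≡-36 mod 54), so (27,-36,24)→(27,18,15)
flip: (27,18,15)→(15,-18,27)
translate: b→12 (≡-18 mod 30), so (15,-18,27)→(15,12,24)
reduced (well bottom): (15,12,24) with a≤c, −a<b≤a
well minimum |f| = |-15| = 15 (negative-definite)

15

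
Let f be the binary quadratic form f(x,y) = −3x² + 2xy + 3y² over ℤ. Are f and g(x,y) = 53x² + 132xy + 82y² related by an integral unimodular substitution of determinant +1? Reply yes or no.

D₁ = 40, D₂ = 40
river cycle of f (length 6): (3, 4, -2), (-2, 4, 3), (3, 2, -3), (-3, 4, 2), (2, 4, -3), (-3, 2, 3)
river cycle of g (length 6): (3, 4, -2), (-2, 4, 3), (3, 2, -3), (-3, 4, 2), (2, 4, -3), (-3, 2, 3)
cycles coincide ⇒ equivalent

yes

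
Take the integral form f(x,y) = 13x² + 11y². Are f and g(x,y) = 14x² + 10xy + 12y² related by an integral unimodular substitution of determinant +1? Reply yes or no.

D₁ = -572, D₂ = -572
f: flip: (13,0,11)→(11,0,13)
f: reduced (well bottom): (11,0,13) with a≤c, −a<b≤a
g: flip: (14,10,12)→(12,-10,14)
g: reduced (well bottom): (12,-10,14) with a≤c, −a<b≤a
reduced forms (11, 0, 13) vs (12, -10, 14) ⇒ inequivalent

no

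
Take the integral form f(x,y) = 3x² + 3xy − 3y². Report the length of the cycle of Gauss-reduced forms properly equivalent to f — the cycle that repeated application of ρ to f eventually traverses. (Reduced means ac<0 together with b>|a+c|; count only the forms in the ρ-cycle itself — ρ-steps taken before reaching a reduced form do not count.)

D = 45, ⌊√D⌋ = 6
river: ρ → (-3,3,3)
river: ρ → (3,3,-3)
ρ-cycle length = 2 (tail of 0 descent steps not counted)

2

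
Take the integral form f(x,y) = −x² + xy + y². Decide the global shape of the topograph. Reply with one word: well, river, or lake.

D = b²−4ac = 1² − 4·(-1)·1 = 5
D > 0 non-square ⇒ indefinite ⇒ periodic river

river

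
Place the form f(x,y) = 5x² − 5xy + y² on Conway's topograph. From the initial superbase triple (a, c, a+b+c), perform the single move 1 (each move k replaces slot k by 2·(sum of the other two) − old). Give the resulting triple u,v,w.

start (5,1,1) = (f(1,0),f(0,1),f(1,1))
replace slot 1: 2·(1+1) − 5 = -1 → (-1,1,1)

-1,1,1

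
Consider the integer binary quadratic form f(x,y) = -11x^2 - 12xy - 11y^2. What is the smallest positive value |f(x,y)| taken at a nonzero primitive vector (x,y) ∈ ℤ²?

translate: b→-10 (≡12 mod 22), so (11,12,11)→(11,-10,10)
flip: (11,-10,10)→(10,10,11)
reduced (well bottom): (10,10,11) with a≤c, −a<b≤a
well minimum |f| = |-10| = 10 (negative-definite)

10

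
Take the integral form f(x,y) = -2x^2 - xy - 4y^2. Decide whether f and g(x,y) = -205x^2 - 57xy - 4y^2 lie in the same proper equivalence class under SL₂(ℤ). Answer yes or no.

D₁ = -31, D₂ = -31
f is negative-definite; reduce −f:
−f: reduced (well bottom): (2,1,4) with a≤c, −a<b≤a
flip sign back: reduced form of f is (-2,-1,-4)
g is negative-definite; reduce −g:
−g: flip: (205,57,4)→(4,-57,205)
−g: translate: b→-1 (≡-57 mod 8), so (4,-57,205)→(4,-1,2)
−g: flip: (4,-1,2)→(2,1,4)
−g: reduced (well bottom): (2,1,4) with a≤c, −a<b≤a
flip sign back: reduced form of g is (-2,-1,-4)
reduced forms (-2, -1, -4) vs (-2, -1, -4) ⇒ equivalent

yes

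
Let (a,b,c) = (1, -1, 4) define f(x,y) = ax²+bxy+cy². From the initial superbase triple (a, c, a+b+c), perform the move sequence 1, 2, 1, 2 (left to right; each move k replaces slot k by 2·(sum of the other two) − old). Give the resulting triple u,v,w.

start (1,4,4) = (f(1,0),f(0,1),f(1,1))
replace slot 1: 2·(4+4) − 1 = 15 → (15,4,4)
replace slot 2: 2·(15+4) − 4 = 34 → (15,34,4)
replace slot 1: 2·(34+4) − 15 = 61 → (61,34,4)
replace slot 2: 2·(61+4) − 34 = 96 → (61,96,4)

61,96,4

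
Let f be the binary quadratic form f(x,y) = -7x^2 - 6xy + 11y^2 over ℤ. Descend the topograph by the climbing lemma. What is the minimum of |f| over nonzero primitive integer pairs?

descent: ρ → (11,6,-7)  [lands on river]
river: ρ → (-7,8,10)
river: ρ → (10,12,-5)
river: ρ → (-5,18,1)
river: ρ → (1,18,-5)
river: ρ → (-5,12,10)
river: ρ → (10,8,-7)
river: ρ → (-7,6,11)
river: ρ → (11,16,-2)
river: ρ → (-2,16,11)
closes: descent 1, river 10
min |a| on river = 1

1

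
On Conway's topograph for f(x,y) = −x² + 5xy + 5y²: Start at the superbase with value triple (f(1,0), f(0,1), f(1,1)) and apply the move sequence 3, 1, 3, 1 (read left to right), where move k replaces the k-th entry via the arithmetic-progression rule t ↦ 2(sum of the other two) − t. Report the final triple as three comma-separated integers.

start (-1,5,9) = (f(1,0),f(0,1),f(1,1))
replace slot 3: 2·((-1)+5) − 9 = -1 → (-1,5,-1)
replace slot 1: 2·(5+(-1)) − (-1) = 9 → (9,5,-1)
replace slot 3: 2·(9+5) − (-1) = 29 → (9,5,29)
replace slot 1: 2·(5+29) − 9 = 59 → (59,5,29)

59,5,29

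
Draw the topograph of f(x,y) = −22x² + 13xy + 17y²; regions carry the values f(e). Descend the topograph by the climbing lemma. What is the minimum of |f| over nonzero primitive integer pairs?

river: ρ → (17,21,-18)
river: ρ → (-18,15,20)
river: ρ → (20,25,-13)
river: ρ → (-13,27,18)
river: ρ → (18,9,-22)
river: ρ → (-22,35,5)
river: ρ → (5,35,-22)
river: ρ → (-22,9,18)
river: ρ → (18,27,-13)
river: ρ → (-13,25,20)
river: ρ → (20,15,-18)
river: ρ → (-18,21,17)
river: ρ → (17,13,-22)
river: ρ → (-22,31,8)
river: ρ → (8,33,-18)
river: ρ → (-18,39,2)
river: ρ → (2,37,-37)
river: ρ → (-37,37,2)
river: ρ → (2,39,-18)
river: ρ → (-18,33,8)
river: ρ → (8,31,-22)
river: ρ → (-22,13,17)
closes: descent 0, river 22
min |a| on river = 2

2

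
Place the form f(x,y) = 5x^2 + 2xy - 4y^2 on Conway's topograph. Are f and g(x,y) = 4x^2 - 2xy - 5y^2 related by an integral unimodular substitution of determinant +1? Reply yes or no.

D₁ = 84, D₂ = 84
river cycle of f (length 6): (-4, 6, 3), (3, 6, -4), (-4, 2, 5), (5, 8, -1), (-1, 8, 5), (5, 2, -4)
river cycle of g (length 6): (-5, 2, 4), (4, 6, -3), (-3, 6, 4), (4, 2, -5), (-5, 8, 1), (1, 8, -5)
cycles differ ⇒ inequivalent

no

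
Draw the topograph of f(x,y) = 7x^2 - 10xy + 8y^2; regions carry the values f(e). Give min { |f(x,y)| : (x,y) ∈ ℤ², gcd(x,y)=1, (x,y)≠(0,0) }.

translate: b→4 (≡-10 mod 14), so (7,-10,8)→(7,4,5)
flip: (7,4,5)→(5,-4,7)
reduced (well bottom): (5,-4,7) with a≤c, −a<b≤a
well minimum = a = 5

5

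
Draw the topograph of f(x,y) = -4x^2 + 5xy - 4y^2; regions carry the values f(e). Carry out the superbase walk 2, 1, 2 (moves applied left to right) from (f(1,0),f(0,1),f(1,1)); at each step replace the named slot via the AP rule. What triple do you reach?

start (-4,-4,-3) = (f(1,0),f(0,1),f(1,1))
replace slot 2: 2·((-4)+(-3)) − (-4) = -10 → (-4,-10,-3)
replace slot 1: 2·((-10)+(-3)) − (-4) = -22 → (-22,-10,-3)
replace slot 2: 2·((-22)+(-3)) − (-10) = -40 → (-22,-40,-3)

-22,-40,-3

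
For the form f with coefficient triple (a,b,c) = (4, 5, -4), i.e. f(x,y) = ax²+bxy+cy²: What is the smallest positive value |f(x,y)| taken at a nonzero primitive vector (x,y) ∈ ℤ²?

river: ρ → (-4,3,5)
river: ρ → (5,7,-2)
river: ρ → (-2,9,1)
river: ρ → (1,9,-2)
river: ρ → (-2,7,5)
river: ρ → (5,3,-4)
river: ρ → (-4,5,4)
river: ρ → (4,3,-5)
river: ρ → (-5,7,2)
river: ρ → (2,9,-1)
river: ρ → (-1,9,2)
river: ρ → (2,7,-5)
river: ρ → (-5,3,4)
river: ρ → (4,5,-4)
closes: descent 0, river 14
min |a| on river = 1

1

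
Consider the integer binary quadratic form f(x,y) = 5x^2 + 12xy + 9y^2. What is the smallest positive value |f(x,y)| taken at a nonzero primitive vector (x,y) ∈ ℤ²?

translate: b→2 (≡12 mod 10), so (5,12,9)→(5,2,2)
flip: (5,2,2)→(2,-2,5)
translate: b→2 (≡-2 mod 4), so (2,-2,5)→(2,2,5)
reduced (well bottom): (2,2,5) with a≤c, −a<b≤a
well minimum = a = 2

2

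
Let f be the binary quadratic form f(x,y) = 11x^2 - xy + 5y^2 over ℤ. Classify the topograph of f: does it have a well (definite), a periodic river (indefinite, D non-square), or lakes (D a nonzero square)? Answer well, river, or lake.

D = b²−4ac = (-1)² − 4·11·5 = -219
D < 0 ⇒ definite ⇒ every region one sign ⇒ single well

well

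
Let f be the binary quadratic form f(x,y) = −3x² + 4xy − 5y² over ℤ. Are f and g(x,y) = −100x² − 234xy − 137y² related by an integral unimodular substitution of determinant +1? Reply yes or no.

D₁ = -44, D₂ = -44
f is negative-definite; reduce −f:
−f: translate: b→2 (≡-4 mod 6), so (3,-4,5)→(3,2,4)
−f: reduced (well bottom): (3,2,4) with a≤c, −a<b≤a
flip sign back: reduced form of f is (-3,-2,-4)
g is negative-definite; reduce −g:
−g: translate: b→34 (≡234 mod 200), so (100,234,137)→(100,34,3)
−g: flip: (100,34,3)→(3,-34,100)
−g: translate: b→2 (≡-34 mod 6), so (3,-34,100)→(3,2,4)
−g: reduced (well bottom): (3,2,4) with a≤c, −a<b≤a
flip sign back: reduced form of g is (-3,-2,-4)
reduced forms (-3, -2, -4) vs (-3, -2, -4) ⇒ equivalent

yes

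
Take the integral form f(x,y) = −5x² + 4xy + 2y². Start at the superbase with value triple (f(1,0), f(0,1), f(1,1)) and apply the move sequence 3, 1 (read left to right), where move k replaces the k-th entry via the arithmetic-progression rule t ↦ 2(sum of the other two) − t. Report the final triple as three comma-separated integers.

start (-5,2,1) = (f(1,0),f(0,1),f(1,1))
replace slot 3: 2·((-5)+2) − 1 = -7 → (-5,2,-7)
replace slot 1: 2·(2+(-7)) − (-5) = -5 → (-5,2,-7)

-5,2,-7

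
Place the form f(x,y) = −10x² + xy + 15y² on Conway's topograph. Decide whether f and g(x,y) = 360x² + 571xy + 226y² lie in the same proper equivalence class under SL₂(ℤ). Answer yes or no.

D₁ = 601, D₂ = 601
river cycle of f (length 66): (-10, 21, 4), (4, 19, -15), (-15, 11, 8), (8, 21, -5), (-5, 19, 12), (12, 5, -12), (-12, 19, 5), (5, 21, -8), (-8, 11, 15), (15, 19, -4), … (56 more)
river cycle of g (length 66): (-10, 21, 4), (4, 19, -15), (-15, 11, 8), (8, 21, -5), (-5, 19, 12), (12, 5, -12), (-12, 19, 5), (5, 21, -8), (-8, 11, 15), (15, 19, -4), … (56 more)
cycles coincide ⇒ equivalent

yes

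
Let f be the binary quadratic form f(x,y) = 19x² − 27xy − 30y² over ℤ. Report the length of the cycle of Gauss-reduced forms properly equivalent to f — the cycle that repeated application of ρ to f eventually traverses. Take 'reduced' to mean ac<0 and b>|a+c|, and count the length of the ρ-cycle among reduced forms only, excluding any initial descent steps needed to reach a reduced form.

D = 3009, ⌊√D⌋ = 54
descent: ρ → (-30,27,19)  [lands on river]
river: ρ → (19,49,-8)
river: ρ → (-8,47,25)
river: ρ → (25,53,-2)
river: ρ → (-2,51,51)
river: ρ → (51,51,-2)
river: ρ → (-2,53,25)
river: ρ → (25,47,-8)
river: ρ → (-8,49,19)
river: ρ → (19,27,-30)
river: ρ → (-30,33,16)
river: ρ → (16,31,-32)
river: ρ → (-32,33,15)
river: ρ → (15,27,-38)
river: ρ → (-38,49,4)
river: ρ → (4,47,-50)
river: ρ → (-50,53,1)
river: ρ → (1,53,-50)
river: ρ → (-50,47,4)
river: ρ → (4,49,-38)
river: ρ → (-38,27,15)
river: ρ → (15,33,-32)
river: ρ → (-32,31,16)
river: ρ → (16,33,-30)
ρ-cycle length = 24 (tail of 1 descent step not counted)

24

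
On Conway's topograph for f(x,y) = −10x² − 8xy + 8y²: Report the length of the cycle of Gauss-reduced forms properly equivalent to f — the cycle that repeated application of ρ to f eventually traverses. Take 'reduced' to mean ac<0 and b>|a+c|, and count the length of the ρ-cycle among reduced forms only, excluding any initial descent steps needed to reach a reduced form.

D = 384, ⌊√D⌋ = 19
descent: ρ → (8,8,-10)  [lands on river]
river: ρ → (-10,12,6)
river: ρ → (6,12,-10)
river: ρ → (-10,8,8)
ρ-cycle length = 4 (tail of 1 descent step not counted)

4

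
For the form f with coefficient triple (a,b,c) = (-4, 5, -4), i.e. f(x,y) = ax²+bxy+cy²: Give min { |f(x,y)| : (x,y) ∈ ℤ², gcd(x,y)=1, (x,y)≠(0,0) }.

translate: b→3 (≡-5 mod 8), so (4,-5,4)→(4,3,3)
flip: (4,3,3)→(3,-3,4)
translate: b→3 (≡-3 mod 6), so (3,-3,4)→(3,3,4)
reduced (well bottom): (3,3,4) with a≤c, −a<b≤a
well minimum |f| = |-3| = 3 (negative-definite)

3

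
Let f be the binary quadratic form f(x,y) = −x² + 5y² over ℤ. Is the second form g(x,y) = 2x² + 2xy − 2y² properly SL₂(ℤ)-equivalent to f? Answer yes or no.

D₁ = 20, D₂ = 20
river cycle of f (length 2): (-1, 4, 1), (1, 4, -1)
river cycle of g (length 2): (-2, 2, 2), (2, 2, -2)
cycles differ ⇒ inequivalent

no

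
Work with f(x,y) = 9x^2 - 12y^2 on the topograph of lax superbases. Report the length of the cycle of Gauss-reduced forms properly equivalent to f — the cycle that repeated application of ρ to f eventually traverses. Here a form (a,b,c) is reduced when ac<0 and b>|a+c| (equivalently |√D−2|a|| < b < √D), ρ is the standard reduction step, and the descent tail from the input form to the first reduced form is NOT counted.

D = 432, ⌊√D⌋ = 20
descent: ρ → (-12,0,9)
descent: ρ → (9,18,-3)  [lands on river]
river: ρ → (-3,18,9)
ρ-cycle length = 2 (tail of 2 descent steps not counted)

2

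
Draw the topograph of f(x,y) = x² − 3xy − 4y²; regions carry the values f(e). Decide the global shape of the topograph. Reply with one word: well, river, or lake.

D = b²−4ac = (-3)² − 4·1·(-4) = 25
D = 5² is a perfect square ⇒ form factors over ℤ ⇒ lakes

lake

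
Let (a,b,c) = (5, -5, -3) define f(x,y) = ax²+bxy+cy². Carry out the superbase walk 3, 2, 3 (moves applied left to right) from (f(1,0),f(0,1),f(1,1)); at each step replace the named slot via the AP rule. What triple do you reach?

start (5,-3,-3) = (f(1,0),f(0,1),f(1,1))
replace slot 3: 2·(5+(-3)) − (-3) = 7 → (5,-3,7)
replace slot 2: 2·(5+7) − (-3) = 27 → (5,27,7)
replace slot 3: 2·(5+27) − 7 = 57 → (5,27,57)

5,27,57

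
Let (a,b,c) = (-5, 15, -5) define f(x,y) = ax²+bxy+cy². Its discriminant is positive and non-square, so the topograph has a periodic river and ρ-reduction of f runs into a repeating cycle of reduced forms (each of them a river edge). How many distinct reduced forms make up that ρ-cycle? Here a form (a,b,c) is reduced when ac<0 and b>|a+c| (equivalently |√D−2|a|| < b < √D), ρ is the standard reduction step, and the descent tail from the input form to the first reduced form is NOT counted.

D = 125, ⌊√D⌋ = 11
descent: ρ → (-5,5,5)  [lands on river]
river: ρ → (5,5,-5)
ρ-cycle length = 2 (tail of 1 descent step not counted)

2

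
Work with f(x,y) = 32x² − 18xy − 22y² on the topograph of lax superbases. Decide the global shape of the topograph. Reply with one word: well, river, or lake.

D = b²−4ac = (-18)² − 4·32·(-22) = 3140
D > 0 non-square ⇒ indefinite ⇒ periodic river

river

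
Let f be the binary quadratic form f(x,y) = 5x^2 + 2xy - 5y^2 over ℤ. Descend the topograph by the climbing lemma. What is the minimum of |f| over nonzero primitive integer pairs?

river: ρ → (-5,8,2)
river: ρ → (2,8,-5)
river: ρ → (-5,2,5)
river: ρ → (5,8,-2)
river: ρ → (-2,8,5)
river: ρ → (5,2,-5)
closes: descent 0, river 6
min |a| on river = 2

2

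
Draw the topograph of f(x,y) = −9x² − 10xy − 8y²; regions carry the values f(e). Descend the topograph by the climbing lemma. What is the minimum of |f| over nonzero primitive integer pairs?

translate: b→-8 (≡10 mod 18), so (9,10,8)→(9,-8,7)
flip: (9,-8,7)→(7,8,9)
translate: b→-6 (≡8 mod 14), so (7,8,9)→(7,-6,8)
reduced (well bottom): (7,-6,8) with a≤c, −a<b≤a
well minimum |f| = |-7| = 7 (negative-definite)

7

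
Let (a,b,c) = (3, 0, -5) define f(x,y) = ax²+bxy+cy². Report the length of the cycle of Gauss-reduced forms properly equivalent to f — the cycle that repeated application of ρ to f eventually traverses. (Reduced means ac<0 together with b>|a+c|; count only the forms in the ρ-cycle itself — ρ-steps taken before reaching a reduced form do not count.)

D = 60, ⌊√D⌋ = 7
descent: ρ → (-5,0,3)
descent: ρ → (3,6,-2)  [lands on river]
river: ρ → (-2,6,3)
ρ-cycle length = 2 (tail of 2 descent steps not counted)

2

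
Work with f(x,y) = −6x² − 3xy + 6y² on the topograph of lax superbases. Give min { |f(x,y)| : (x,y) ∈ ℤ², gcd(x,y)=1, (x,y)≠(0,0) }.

descent: ρ → (6,3,-6)  [lands on river]
river: ρ → (-6,9,3)
river: ρ → (3,9,-6)
river: ρ → (-6,3,6)
river: ρ → (6,9,-3)
river: ρ → (-3,9,6)
closes: descent 1, river 6
min |a| on river = 3

3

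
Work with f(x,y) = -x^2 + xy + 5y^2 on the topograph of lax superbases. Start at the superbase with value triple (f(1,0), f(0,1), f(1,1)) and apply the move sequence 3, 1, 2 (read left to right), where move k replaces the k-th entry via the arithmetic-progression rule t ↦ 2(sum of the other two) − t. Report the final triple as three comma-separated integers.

start (-1,5,5) = (f(1,0),f(0,1),f(1,1))
replace slot 3: 2·((-1)+5) − 5 = 3 → (-1,5,3)
replace slot 1: 2·(5+3) − (-1) = 17 → (17,5,3)
replace slot 2: 2·(17+3) − 5 = 35 → (17,35,3)

17,35,3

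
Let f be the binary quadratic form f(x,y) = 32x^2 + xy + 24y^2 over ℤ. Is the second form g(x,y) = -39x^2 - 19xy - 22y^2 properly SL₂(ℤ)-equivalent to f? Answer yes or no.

D₁ = -3071, D₂ = -3071
f: flip: (32,1,24)→(24,-1,32)
f: reduced (well bottom): (24,-1,32) with a≤c, −a<b≤a
g is negative-definite; reduce −g:
−g: flip: (39,19,22)→(22,-19,39)
−g: reduced (well bottom): (22,-19,39) with a≤c, −a<b≤a
flip sign back: reduced form of g is (-22,19,-39)
reduced forms (24, -1, 32) vs (-22, 19, -39) ⇒ inequivalent

no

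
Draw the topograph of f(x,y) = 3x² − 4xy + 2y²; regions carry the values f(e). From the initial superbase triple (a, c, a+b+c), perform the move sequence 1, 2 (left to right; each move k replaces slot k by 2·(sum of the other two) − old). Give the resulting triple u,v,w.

start (3,2,1) = (f(1,0),f(0,1),f(1,1))
replace slot 1: 2·(2+1) − 3 = 3 → (3,2,1)
replace slot 2: 2·(3+1) − 2 = 6 → (3,6,1)

3,6,1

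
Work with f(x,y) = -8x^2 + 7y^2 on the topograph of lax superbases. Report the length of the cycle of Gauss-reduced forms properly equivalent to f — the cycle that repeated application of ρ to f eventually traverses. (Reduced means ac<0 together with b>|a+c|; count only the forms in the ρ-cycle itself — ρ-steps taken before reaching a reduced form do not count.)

D = 224, ⌊√D⌋ = 14
descent: ρ → (7,14,-1)  [lands on river]
river: ρ → (-1,14,7)
ρ-cycle length = 2 (tail of 1 descent step not counted)

2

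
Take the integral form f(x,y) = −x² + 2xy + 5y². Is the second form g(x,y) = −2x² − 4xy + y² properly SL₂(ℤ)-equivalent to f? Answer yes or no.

D₁ = 24, D₂ = 24
river cycle of f (length 2): (-1, 4, 2), (2, 4, -1)
river cycle of g (length 2): (1, 4, -2), (-2, 4, 1)
cycles differ ⇒ inequivalent

no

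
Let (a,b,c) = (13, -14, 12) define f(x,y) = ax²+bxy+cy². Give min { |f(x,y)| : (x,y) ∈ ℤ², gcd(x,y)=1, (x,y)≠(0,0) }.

translate: b→12 (≡-14 mod 26), so (13,-14,12)→(13,12,11)
flip: (13,12,11)→(11,-12,13)
translate: b→10 (≡-12 mod 22), so (11,-12,13)→(11,10,12)
reduced (well bottom): (11,10,12) with a≤c, −a<b≤a
well minimum = a = 11

11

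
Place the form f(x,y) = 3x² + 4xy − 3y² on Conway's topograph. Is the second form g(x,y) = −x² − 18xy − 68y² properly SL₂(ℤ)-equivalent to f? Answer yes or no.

D₁ = 52, D₂ = 52
river cycle of f (length 10): (-3, 2, 4), (4, 6, -1), (-1, 6, 4), (4, 2, -3), (-3, 4, 3), (3, 2, -4), (-4, 6, 1), (1, 6, -4), (-4, 2, 3), (3, 4, -3)
river cycle of g (length 10): (-1, 6, 4), (4, 2, -3), (-3, 4, 3), (3, 2, -4), (-4, 6, 1), (1, 6, -4), (-4, 2, 3), (3, 4, -3), (-3, 2, 4), (4, 6, -1)
cycles coincide ⇒ equivalent

yes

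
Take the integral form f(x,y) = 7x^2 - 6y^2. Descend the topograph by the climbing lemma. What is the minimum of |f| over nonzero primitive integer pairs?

descent: ρ → (-6,12,1)  [lands on river]
river: ρ → (1,12,-6)
closes: descent 1, river 2
min |a| on river = 1

1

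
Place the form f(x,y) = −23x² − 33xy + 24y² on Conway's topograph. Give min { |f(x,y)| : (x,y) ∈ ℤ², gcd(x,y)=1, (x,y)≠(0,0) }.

descent: ρ → (24,33,-23)  [lands on river]
river: ρ → (-23,13,34)
river: ρ → (34,55,-2)
river: ρ → (-2,57,6)
river: ρ → (6,51,-29)
river: ρ → (-29,7,28)
river: ρ → (28,49,-8)
river: ρ → (-8,47,34)
river: ρ → (34,21,-21)
river: ρ → (-21,21,34)
river: ρ → (34,47,-8)
river: ρ → (-8,49,28)
river: ρ → (28,7,-29)
river: ρ → (-29,51,6)
river: ρ → (6,57,-2)
river: ρ → (-2,55,34)
river: ρ → (34,13,-23)
river: ρ → (-23,33,24)
river: ρ → (24,15,-32)
river: ρ → (-32,49,7)
river: ρ → (7,49,-32)
river: ρ → (-32,15,24)
closes: descent 1, river 22
min |a| on river = 2

2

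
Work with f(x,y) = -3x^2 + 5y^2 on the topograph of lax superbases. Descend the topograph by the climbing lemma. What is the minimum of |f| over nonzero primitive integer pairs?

descent: ρ → (5,0,-3)
descent: ρ → (-3,6,2)  [lands on river]
river: ρ → (2,6,-3)
closes: descent 2, river 2
min |a| on river = 2

2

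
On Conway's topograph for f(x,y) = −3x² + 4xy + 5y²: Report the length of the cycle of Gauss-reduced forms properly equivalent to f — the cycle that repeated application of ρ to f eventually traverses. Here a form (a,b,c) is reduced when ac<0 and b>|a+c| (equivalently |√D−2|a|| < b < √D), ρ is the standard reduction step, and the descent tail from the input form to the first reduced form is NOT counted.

D = 76, ⌊√D⌋ = 8
river: ρ → (5,6,-2)
river: ρ → (-2,6,5)
river: ρ → (5,4,-3)
river: ρ → (-3,8,1)
river: ρ → (1,8,-3)
river: ρ → (-3,4,5)
ρ-cycle length = 6 (tail of 0 descent steps not counted)

6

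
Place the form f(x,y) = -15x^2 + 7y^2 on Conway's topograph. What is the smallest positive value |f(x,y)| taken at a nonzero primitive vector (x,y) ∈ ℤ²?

descent: ρ → (7,14,-8)  [lands on river]
river: ρ → (-8,18,3)
river: ρ → (3,18,-8)
river: ρ → (-8,14,7)
closes: descent 1, river 4
min |a| on river = 3

3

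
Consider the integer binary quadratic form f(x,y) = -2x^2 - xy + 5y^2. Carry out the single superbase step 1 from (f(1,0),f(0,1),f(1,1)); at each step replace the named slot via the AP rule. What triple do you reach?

start (-2,5,2) = (f(1,0),f(0,1),f(1,1))
replace slot 1: 2·(5+2) − (-2) = 16 → (16,5,2)

16,5,2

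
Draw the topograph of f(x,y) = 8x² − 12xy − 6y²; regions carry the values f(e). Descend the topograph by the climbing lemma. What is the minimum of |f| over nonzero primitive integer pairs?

descent: ρ → (-6,12,8)  [lands on river]
river: ρ → (8,4,-10)
river: ρ → (-10,16,2)
river: ρ → (2,16,-10)
river: ρ → (-10,4,8)
river: ρ → (8,12,-6)
closes: descent 1, river 6
min |a| on river = 2

2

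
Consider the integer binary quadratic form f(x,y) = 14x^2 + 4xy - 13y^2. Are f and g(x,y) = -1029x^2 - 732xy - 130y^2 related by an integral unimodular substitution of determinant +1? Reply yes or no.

D₁ = 744, D₂ = 744
river cycle of f (length 10): (-13, 22, 5), (5, 18, -21), (-21, 24, 2), (2, 24, -21), (-21, 18, 5), (5, 22, -13), (-13, 4, 14), (14, 24, -3), (-3, 24, 14), (14, 4, -13)
river cycle of g (length 10): (-3, 24, 14), (14, 4, -13), (-13, 22, 5), (5, 18, -21), (-21, 24, 2), (2, 24, -21), (-21, 18, 5), (5, 22, -13), (-13, 4, 14), (14, 24, -3)
cycles coincide ⇒ equivalent

yes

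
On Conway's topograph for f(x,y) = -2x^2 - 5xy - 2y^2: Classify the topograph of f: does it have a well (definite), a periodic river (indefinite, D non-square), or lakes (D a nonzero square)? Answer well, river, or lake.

D = b²−4ac = (-5)² − 4·(-2)·(-2) = 9
D = 3² is a perfect square ⇒ form factors over ℤ ⇒ lakes

lake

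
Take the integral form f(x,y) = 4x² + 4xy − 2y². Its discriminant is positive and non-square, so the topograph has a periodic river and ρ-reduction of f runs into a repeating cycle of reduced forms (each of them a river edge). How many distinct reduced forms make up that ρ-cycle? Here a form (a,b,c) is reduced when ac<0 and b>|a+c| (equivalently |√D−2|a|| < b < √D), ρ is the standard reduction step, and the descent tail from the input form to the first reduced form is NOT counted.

D = 48, ⌊√D⌋ = 6
river: ρ → (-2,4,4)
river: ρ → (4,4,-2)
ρ-cycle length = 2 (tail of 0 descent steps not counted)

2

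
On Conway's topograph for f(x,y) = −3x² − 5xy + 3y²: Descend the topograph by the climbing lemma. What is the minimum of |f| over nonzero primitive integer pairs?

descent: ρ → (3,5,-3)  [lands on river]
river: ρ → (-3,7,1)
river: ρ → (1,7,-3)
river: ρ → (-3,5,3)
river: ρ → (3,7,-1)
river: ρ → (-1,7,3)
closes: descent 1, river 6
min |a| on river = 1

1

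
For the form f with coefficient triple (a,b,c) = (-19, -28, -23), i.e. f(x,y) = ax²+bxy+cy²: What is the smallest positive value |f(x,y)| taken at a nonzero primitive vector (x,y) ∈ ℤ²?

translate: b→-10 (≡28 mod 38), so (19,28,23)→(19,-10,14)
flip: (19,-10,14)→(14,10,19)
reduced (well bottom): (14,10,19) with a≤c, −a<b≤a
well minimum |f| = |-14| = 14 (negative-definite)

14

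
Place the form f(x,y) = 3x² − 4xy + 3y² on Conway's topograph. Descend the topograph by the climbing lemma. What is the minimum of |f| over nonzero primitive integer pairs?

translate: b→2 (≡-4 mod 6), so (3,-4,3)→(3,2,2)
flip: (3,2,2)→(2,-2,3)
translate: b→2 (≡-2 mod 4), so (2,-2,3)→(2,2,3)
reduced (well bottom): (2,2,3) with a≤c, −a<b≤a
well minimum = a = 2

2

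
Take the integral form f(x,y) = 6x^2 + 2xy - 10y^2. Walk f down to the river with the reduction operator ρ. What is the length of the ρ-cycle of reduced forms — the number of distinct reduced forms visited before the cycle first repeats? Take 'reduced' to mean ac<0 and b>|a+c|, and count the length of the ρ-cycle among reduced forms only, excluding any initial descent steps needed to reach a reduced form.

D = 244, ⌊√D⌋ = 15
descent: ρ → (-10,-2,6)
descent: ρ → (6,14,-2)  [lands on river]
river: ρ → (-2,14,6)
river: ρ → (6,10,-6)
river: ρ → (-6,14,2)
river: ρ → (2,14,-6)
river: ρ → (-6,10,6)
ρ-cycle length = 6 (tail of 2 descent steps not counted)

6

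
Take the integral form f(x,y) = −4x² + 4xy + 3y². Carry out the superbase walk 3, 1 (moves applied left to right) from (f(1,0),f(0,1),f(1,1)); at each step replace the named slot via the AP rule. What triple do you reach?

start (-4,3,3) = (f(1,0),f(0,1),f(1,1))
replace slot 3: 2·((-4)+3) − 3 = -5 → (-4,3,-5)
replace slot 1: 2·(3+(-5)) − (-4) = 0 → (0,3,-5)

0,3,-5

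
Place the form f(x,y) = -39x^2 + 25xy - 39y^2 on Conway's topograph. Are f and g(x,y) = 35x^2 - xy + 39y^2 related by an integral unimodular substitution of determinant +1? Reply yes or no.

D₁ = -5459, D₂ = -5459
f is negative-definite; reduce −f:
−f: flip: (39,-25,39)→(39,25,39)
−f: reduced (well bottom): (39,25,39) with a≤c, −a<b≤a
flip sign back: reduced form of f is (-39,-25,-39)
g: reduced (well bottom): (35,-1,39) with a≤c, −a<b≤a
reduced forms (-39, -25, -39) vs (35, -1, 39) ⇒ inequivalent

no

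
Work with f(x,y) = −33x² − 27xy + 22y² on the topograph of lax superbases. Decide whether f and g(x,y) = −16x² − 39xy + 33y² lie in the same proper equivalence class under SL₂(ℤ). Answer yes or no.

D₁ = 3633, D₂ = 3633
river cycle of f (length 24): (22, 27, -33), (-33, 39, 16), (16, 57, -6), (-6, 51, 43), (43, 35, -14), (-14, 49, 22), (22, 39, -24), (-24, 57, 4), (4, 55, -38), (-38, 21, 21), … (14 more)
river cycle of g (length 24): (33, 39, -16), (-16, 57, 6), (6, 51, -43), (-43, 35, 14), (14, 49, -22), (-22, 39, 24), (24, 57, -4), (-4, 55, 38), (38, 21, -21), (-21, 21, 38), … (14 more)
cycles differ ⇒ inequivalent

no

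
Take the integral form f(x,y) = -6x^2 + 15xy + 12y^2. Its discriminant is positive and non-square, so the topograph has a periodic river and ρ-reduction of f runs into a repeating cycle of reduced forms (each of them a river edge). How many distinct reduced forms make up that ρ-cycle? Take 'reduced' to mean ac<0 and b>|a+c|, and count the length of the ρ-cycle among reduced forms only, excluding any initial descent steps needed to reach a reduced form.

D = 513, ⌊√D⌋ = 22
river: ρ → (12,9,-9)
river: ρ → (-9,9,12)
river: ρ → (12,15,-6)
river: ρ → (-6,21,3)
river: ρ → (3,21,-6)
river: ρ → (-6,15,12)
ρ-cycle length = 6 (tail of 0 descent steps not counted)

6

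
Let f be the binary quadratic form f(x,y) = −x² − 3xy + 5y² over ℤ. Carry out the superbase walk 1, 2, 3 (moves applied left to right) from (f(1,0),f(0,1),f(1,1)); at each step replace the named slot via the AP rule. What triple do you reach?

start (-1,5,1) = (f(1,0),f(0,1),f(1,1))
replace slot 1: 2·(5+1) − (-1) = 13 → (13,5,1)
replace slot 2: 2·(13+1) − 5 = 23 → (13,23,1)
replace slot 3: 2·(13+23) − 1 = 71 → (13,23,71)

13,23,71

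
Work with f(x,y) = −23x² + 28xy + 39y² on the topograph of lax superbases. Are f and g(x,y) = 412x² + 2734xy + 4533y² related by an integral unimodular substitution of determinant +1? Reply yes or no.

D₁ = 4372, D₂ = 4372
river cycle of f (length 18): (39, 50, -12), (-12, 46, 47), (47, 48, -11), (-11, 62, 12), (12, 58, -21), (-21, 26, 44), (44, 62, -3), (-3, 64, 23), (23, 28, -39), (-39, 50, 12), … (8 more)
river cycle of g (length 18): (39, 50, -12), (-12, 46, 47), (47, 48, -11), (-11, 62, 12), (12, 58, -21), (-21, 26, 44), (44, 62, -3), (-3, 64, 23), (23, 28, -39), (-39, 50, 12), … (8 more)
cycles coincide ⇒ equivalent

yes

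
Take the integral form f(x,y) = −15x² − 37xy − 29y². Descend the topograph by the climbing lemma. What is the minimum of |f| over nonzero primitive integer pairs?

translate: b→7 (≡37 mod 30), so (15,37,29)→(15,7,7)
flip: (15,7,7)→(7,-7,15)
translate: b→7 (≡-7 mod 14), so (7,-7,15)→(7,7,15)
reduced (well bottom): (7,7,15) with a≤c, −a<b≤a
well minimum |f| = |-7| = 7 (negative-definite)

7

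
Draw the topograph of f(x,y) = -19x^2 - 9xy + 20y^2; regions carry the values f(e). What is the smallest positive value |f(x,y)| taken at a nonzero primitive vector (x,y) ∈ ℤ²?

descent: ρ → (20,9,-19)  [lands on river]
river: ρ → (-19,29,10)
river: ρ → (10,31,-16)
river: ρ → (-16,33,8)
river: ρ → (8,31,-20)
river: ρ → (-20,9,19)
river: ρ → (19,29,-10)
river: ρ → (-10,31,16)
river: ρ → (16,33,-8)
river: ρ → (-8,31,20)
closes: descent 1, river 10
min |a| on river = 8

8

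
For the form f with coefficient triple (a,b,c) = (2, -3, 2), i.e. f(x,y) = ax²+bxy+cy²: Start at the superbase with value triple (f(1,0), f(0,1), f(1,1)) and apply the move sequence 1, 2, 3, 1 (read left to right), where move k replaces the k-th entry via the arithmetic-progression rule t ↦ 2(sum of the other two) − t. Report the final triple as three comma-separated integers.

start (2,2,1) = (f(1,0),f(0,1),f(1,1))
replace slot 1: 2·(2+1) − 2 = 4 → (4,2,1)
replace slot 2: 2·(4+1) − 2 = 8 → (4,8,1)
replace slot 3: 2·(4+8) − 1 = 23 → (4,8,23)
replace slot 1: 2·(8+23) − 4 = 58 → (58,8,23)

58,8,23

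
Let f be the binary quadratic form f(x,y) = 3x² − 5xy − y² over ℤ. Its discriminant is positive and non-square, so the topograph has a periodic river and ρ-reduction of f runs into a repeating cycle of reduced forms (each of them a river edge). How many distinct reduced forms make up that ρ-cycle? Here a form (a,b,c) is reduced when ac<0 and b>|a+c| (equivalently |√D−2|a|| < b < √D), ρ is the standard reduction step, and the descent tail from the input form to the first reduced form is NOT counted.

D = 37, ⌊√D⌋ = 6
descent: ρ → (-1,5,3)  [lands on river]
river: ρ → (3,1,-3)
river: ρ → (-3,5,1)
river: ρ → (1,5,-3)
river: ρ → (-3,1,3)
river: ρ → (3,5,-1)
ρ-cycle length = 6 (tail of 1 descent step not counted)

6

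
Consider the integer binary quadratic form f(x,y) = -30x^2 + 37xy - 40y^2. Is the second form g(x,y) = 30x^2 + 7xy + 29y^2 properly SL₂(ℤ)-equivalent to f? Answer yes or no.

D₁ = -3431, D₂ = -3431
f is negative-definite; reduce −f:
−f: translate: b→23 (≡-37 mod 60), so (30,-37,40)→(30,23,33)
−f: reduced (well bottom): (30,23,33) with a≤c, −a<b≤a
flip sign back: reduced form of f is (-30,-23,-33)
g: flip: (30,7,29)→(29,-7,30)
g: reduced (well bottom): (29,-7,30) with a≤c, −a<b≤a
reduced forms (-30, -23, -33) vs (29, -7, 30) ⇒ inequivalent

no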